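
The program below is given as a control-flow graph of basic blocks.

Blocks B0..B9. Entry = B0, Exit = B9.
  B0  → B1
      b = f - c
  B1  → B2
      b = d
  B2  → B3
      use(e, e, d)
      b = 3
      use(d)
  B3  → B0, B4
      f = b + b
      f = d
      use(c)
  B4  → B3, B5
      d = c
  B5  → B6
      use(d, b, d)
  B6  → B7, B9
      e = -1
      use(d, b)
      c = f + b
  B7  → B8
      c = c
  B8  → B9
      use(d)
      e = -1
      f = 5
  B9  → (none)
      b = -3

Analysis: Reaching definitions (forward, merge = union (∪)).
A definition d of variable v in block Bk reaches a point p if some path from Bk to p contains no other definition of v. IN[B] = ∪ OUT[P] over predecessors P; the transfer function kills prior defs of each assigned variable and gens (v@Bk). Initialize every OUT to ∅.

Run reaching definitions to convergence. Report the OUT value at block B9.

Converged values:
  B0:   IN={b@B2, d@B4, f@B3}   OUT={b@B0, d@B4, f@B3}
  B1:   IN={b@B0, d@B4, f@B3}   OUT={b@B1, d@B4, f@B3}
  B2:   IN={b@B1, d@B4, f@B3}   OUT={b@B2, d@B4, f@B3}
  B3:   IN={b@B2, d@B4, f@B3}   OUT={b@B2, d@B4, f@B3}
  B4:   IN={b@B2, d@B4, f@B3}   OUT={b@B2, d@B4, f@B3}
  B5:   IN={b@B2, d@B4, f@B3}   OUT={b@B2, d@B4, f@B3}
  B6:   IN={b@B2, d@B4, f@B3}   OUT={b@B2, c@B6, d@B4, e@B6, f@B3}
  B7:   IN={b@B2, c@B6, d@B4, e@B6, f@B3}   OUT={b@B2, c@B7, d@B4, e@B6, f@B3}
  B8:   IN={b@B2, c@B7, d@B4, e@B6, f@B3}   OUT={b@B2, c@B7, d@B4, e@B8, f@B8}
  B9:   IN={b@B2, c@B6, c@B7, d@B4, e@B6, e@B8, f@B3, f@B8}   OUT={b@B9, c@B6, c@B7, d@B4, e@B6, e@B8, f@B3, f@B8}

Merge at B9: IN[B9] = OUT[B6] ⊔ OUT[B8] = {b@B2, c@B6, c@B7, d@B4, e@B6, e@B8, f@B3, f@B8}
Applying B9's transfer function to that IN value gives OUT[B9] (row B9 above).

Answer: {b@B9, c@B6, c@B7, d@B4, e@B6, e@B8, f@B3, f@B8}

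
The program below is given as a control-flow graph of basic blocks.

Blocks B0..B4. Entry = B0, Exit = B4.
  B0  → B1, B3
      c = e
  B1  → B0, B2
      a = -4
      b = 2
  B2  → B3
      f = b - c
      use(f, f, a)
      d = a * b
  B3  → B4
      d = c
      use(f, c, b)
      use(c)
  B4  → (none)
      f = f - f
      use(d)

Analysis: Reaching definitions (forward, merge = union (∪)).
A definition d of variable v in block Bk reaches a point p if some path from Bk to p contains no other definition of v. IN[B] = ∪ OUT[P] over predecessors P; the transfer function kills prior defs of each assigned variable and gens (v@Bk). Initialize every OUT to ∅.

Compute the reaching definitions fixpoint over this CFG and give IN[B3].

Per-block solution:
  B0:  IN={a@B1, b@B1, c@B0}  OUT={a@B1, b@B1, c@B0}
  B1:  IN={a@B1, b@B1, c@B0}  OUT={a@B1, b@B1, c@B0}
  B2:  IN={a@B1, b@B1, c@B0}  OUT={a@B1, b@B1, c@B0, d@B2, f@B2}
  B3:  IN={a@B1, b@B1, c@B0, d@B2, f@B2}  OUT={a@B1, b@B1, c@B0, d@B3, f@B2}
  B4:  IN={a@B1, b@B1, c@B0, d@B3, f@B2}  OUT={a@B1, b@B1, c@B0, d@B3, f@B4}

Merge at B3: IN[B3] = OUT[B0] ⊔ OUT[B2] = {a@B1, b@B1, c@B0, d@B2, f@B2}

Answer: {a@B1, b@B1, c@B0, d@B2, f@B2}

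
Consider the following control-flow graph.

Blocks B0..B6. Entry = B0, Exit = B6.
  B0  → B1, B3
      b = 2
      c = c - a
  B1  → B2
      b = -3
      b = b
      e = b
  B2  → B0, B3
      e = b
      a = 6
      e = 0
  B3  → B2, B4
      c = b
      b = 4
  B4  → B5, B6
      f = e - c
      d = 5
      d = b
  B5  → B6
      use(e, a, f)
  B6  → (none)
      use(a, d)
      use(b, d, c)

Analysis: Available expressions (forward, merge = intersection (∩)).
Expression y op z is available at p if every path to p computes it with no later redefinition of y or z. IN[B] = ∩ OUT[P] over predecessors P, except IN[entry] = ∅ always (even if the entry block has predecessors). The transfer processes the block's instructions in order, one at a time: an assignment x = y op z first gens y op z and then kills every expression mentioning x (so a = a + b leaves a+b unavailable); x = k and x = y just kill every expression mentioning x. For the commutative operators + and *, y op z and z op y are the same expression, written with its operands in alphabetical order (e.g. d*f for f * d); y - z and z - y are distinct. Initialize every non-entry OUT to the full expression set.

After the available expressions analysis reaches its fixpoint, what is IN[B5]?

Fixpoint table:
  B0:   IN={}   OUT={}
  B1:   IN={}   OUT={}
  B2:   IN={}   OUT={}
  B3:   IN={}   OUT={}
  B4:   IN={}   OUT={e-c}
  B5:   IN={e-c}   OUT={e-c}
  B6:   IN={e-c}   OUT={e-c}

Merge at B5: IN[B5] = OUT[B4] = {e-c}

Answer: {e-c}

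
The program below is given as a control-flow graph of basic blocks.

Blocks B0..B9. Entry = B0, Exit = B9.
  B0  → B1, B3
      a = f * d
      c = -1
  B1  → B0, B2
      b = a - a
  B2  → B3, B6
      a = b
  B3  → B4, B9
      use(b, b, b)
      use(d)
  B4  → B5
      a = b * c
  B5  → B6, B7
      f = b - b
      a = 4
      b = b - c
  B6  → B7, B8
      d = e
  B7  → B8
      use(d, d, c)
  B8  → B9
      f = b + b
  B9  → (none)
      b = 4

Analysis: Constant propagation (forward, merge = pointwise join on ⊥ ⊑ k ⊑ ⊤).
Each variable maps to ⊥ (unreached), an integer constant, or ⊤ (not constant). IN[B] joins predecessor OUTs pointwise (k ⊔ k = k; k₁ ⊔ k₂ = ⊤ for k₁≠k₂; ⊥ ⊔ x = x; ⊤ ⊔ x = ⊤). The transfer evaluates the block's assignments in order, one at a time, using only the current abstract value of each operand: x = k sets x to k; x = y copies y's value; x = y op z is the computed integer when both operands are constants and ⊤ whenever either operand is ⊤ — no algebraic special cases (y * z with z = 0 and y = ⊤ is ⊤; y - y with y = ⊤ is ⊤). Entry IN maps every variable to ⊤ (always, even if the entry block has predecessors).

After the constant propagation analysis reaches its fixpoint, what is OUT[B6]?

Converged values:
  B0: | IN=(all ⊤) | OUT={c:-1; rest ⊤}
  B1: | IN={c:-1; rest ⊤} | OUT={c:-1; rest ⊤}
  B2: | IN={c:-1; rest ⊤} | OUT={c:-1; rest ⊤}
  B3: | IN={c:-1; rest ⊤} | OUT={c:-1; rest ⊤}
  B4: | IN={c:-1; rest ⊤} | OUT={c:-1; rest ⊤}
  B5: | IN={c:-1; rest ⊤} | OUT={a:4, c:-1; rest ⊤}
  B6: | IN={c:-1; rest ⊤} | OUT={c:-1; rest ⊤}
  B7: | IN={c:-1; rest ⊤} | OUT={c:-1; rest ⊤}
  B8: | IN={c:-1; rest ⊤} | OUT={c:-1; rest ⊤}
  B9: | IN={c:-1; rest ⊤} | OUT={b:4, c:-1; rest ⊤}

Merge at B6: IN[B6] = OUT[B2] ⊔ OUT[B5] = {a: ⊤, b: ⊤, c: -1, d: ⊤, e: ⊤, f: ⊤}
Applying B6's transfer function to that IN value gives OUT[B6] (row B6 above).

Answer: {a: ⊤, b: ⊤, c: -1, d: ⊤, e: ⊤, f: ⊤}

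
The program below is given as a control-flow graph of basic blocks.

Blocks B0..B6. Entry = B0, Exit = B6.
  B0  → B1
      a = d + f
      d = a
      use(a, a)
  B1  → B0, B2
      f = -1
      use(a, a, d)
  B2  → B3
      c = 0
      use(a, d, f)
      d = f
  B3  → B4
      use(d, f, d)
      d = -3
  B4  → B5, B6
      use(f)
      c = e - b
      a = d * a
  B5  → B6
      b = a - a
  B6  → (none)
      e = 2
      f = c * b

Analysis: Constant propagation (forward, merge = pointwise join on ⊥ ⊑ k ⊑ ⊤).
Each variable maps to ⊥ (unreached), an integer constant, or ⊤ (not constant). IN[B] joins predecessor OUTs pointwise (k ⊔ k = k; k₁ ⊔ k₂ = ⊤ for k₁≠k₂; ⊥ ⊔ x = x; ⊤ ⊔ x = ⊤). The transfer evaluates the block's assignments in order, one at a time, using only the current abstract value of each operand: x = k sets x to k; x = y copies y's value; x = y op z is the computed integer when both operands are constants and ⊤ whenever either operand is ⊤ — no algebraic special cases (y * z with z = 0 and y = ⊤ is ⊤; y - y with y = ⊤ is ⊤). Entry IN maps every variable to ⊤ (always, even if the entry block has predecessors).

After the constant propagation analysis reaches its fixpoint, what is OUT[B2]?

Converged values:
  B0:   IN=(all ⊤)   OUT=(all ⊤)
  B1:   IN=(all ⊤)   OUT={f:-1; rest ⊤}
  B2:   IN={f:-1; rest ⊤}   OUT={c:0, d:-1, f:-1; rest ⊤}
  B3:   IN={c:0, d:-1, f:-1; rest ⊤}   OUT={c:0, d:-3, f:-1; rest ⊤}
  B4:   IN={c:0, d:-3, f:-1; rest ⊤}   OUT={d:-3, f:-1; rest ⊤}
  B5:   IN={d:-3, f:-1; rest ⊤}   OUT={d:-3, f:-1; rest ⊤}
  B6:   IN={d:-3, f:-1; rest ⊤}   OUT={d:-3, e:2; rest ⊤}

Merge at B2: IN[B2] = OUT[B1] = {a: ⊤, b: ⊤, c: ⊤, d: ⊤, e: ⊤, f: -1}
Applying B2's transfer function to that IN value gives OUT[B2] (row B2 above).

Answer: {a: ⊤, b: ⊤, c: 0, d: -1, e: ⊤, f: -1}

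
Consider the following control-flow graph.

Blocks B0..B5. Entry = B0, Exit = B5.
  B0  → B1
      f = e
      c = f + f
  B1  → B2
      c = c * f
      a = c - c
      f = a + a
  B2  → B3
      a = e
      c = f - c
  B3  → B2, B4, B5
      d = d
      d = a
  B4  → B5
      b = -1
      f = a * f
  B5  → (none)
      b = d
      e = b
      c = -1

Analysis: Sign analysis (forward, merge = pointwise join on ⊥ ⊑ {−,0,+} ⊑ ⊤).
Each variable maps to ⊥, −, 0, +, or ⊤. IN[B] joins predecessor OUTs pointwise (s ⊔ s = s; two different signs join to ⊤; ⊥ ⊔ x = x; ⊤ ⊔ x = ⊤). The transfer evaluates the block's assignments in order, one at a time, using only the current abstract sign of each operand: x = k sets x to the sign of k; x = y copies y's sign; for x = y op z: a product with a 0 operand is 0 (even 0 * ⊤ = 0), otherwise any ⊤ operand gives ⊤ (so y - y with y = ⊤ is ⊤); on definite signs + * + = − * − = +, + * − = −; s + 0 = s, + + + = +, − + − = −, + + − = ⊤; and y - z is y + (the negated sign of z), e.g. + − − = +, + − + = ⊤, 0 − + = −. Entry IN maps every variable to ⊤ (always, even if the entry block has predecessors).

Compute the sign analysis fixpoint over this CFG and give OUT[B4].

Converged values:
  B0:   IN=(all ⊤)   OUT=(all ⊤)
  B1:   IN=(all ⊤)   OUT=(all ⊤)
  B2:   IN=(all ⊤)   OUT=(all ⊤)
  B3:   IN=(all ⊤)   OUT=(all ⊤)
  B4:   IN=(all ⊤)   OUT={b:-; rest ⊤}
  B5:   IN=(all ⊤)   OUT={c:-; rest ⊤}

Merge at B4: IN[B4] = OUT[B3] = {a: ⊤, b: ⊤, c: ⊤, d: ⊤, e: ⊤, f: ⊤}
Applying B4's transfer function to that IN value gives OUT[B4] (row B4 above).

Answer: {a: ⊤, b: -, c: ⊤, d: ⊤, e: ⊤, f: ⊤}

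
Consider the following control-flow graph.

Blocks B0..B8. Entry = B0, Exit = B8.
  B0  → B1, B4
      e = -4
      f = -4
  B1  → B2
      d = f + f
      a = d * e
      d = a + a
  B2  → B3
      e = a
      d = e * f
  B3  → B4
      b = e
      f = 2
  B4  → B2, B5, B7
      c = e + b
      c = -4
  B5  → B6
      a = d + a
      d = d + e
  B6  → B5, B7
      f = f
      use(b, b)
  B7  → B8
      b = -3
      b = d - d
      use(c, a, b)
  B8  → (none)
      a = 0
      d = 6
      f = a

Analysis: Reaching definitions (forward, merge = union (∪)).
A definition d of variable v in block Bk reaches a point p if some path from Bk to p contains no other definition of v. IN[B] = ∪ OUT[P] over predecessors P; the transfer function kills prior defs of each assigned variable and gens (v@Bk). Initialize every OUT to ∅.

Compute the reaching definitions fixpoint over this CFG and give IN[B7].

Per-block solution:
  B0: | IN={} | OUT={e@B0, f@B0}
  B1: | IN={e@B0, f@B0} | OUT={a@B1, d@B1, e@B0, f@B0}
  B2: | IN={a@B1, b@B3, c@B4, d@B1, d@B2, e@B0, e@B2, f@B0, f@B3} | OUT={a@B1, b@B3, c@B4, d@B2, e@B2, f@B0, f@B3}
  B3: | IN={a@B1, b@B3, c@B4, d@B2, e@B2, f@B0, f@B3} | OUT={a@B1, b@B3, c@B4, d@B2, e@B2, f@B3}
  B4: | IN={a@B1, b@B3, c@B4, d@B2, e@B0, e@B2, f@B0, f@B3} | OUT={a@B1, b@B3, c@B4, d@B2, e@B0, e@B2, f@B0, f@B3}
  B5: | IN={a@B1, a@B5, b@B3, c@B4, d@B2, d@B5, e@B0, e@B2, f@B0, f@B3, f@B6} | OUT={a@B5, b@B3, c@B4, d@B5, e@B0, e@B2, f@B0, f@B3, f@B6}
  B6: | IN={a@B5, b@B3, c@B4, d@B5, e@B0, e@B2, f@B0, f@B3, f@B6} | OUT={a@B5, b@B3, c@B4, d@B5, e@B0, e@B2, f@B6}
  B7: | IN={a@B1, a@B5, b@B3, c@B4, d@B2, d@B5, e@B0, e@B2, f@B0, f@B3, f@B6} | OUT={a@B1, a@B5, b@B7, c@B4, d@B2, d@B5, e@B0, e@B2, f@B0, f@B3, f@B6}
  B8: | IN={a@B1, a@B5, b@B7, c@B4, d@B2, d@B5, e@B0, e@B2, f@B0, f@B3, f@B6} | OUT={a@B8, b@B7, c@B4, d@B8, e@B0, e@B2, f@B8}

Merge at B7: IN[B7] = OUT[B4] ⊔ OUT[B6] = {a@B1, a@B5, b@B3, c@B4, d@B2, d@B5, e@B0, e@B2, f@B0, f@B3, f@B6}

Answer: {a@B1, a@B5, b@B3, c@B4, d@B2, d@B5, e@B0, e@B2, f@B0, f@B3, f@B6}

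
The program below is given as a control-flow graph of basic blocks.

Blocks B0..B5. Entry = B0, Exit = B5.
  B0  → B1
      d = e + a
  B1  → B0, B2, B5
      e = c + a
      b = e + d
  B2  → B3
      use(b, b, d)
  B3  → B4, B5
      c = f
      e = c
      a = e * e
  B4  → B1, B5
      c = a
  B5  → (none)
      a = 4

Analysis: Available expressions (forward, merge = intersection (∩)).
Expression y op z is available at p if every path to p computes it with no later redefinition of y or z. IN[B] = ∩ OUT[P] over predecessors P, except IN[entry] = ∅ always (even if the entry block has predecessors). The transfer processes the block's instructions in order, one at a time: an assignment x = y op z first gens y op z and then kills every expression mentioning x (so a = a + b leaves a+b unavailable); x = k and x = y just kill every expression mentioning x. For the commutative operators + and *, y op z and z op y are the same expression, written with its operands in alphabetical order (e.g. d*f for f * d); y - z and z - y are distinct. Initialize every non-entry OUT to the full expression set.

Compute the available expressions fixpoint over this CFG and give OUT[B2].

Per-block solution:
  B0: | IN={} | OUT={a+e}
  B1: | IN={} | OUT={a+c, d+e}
  B2: | IN={a+c, d+e} | OUT={a+c, d+e}
  B3: | IN={a+c, d+e} | OUT={e*e}
  B4: | IN={e*e} | OUT={e*e}
  B5: | IN={} | OUT={}

Merge at B2: IN[B2] = OUT[B1] = {a+c, d+e}
Applying B2's transfer function to that IN value gives OUT[B2] (row B2 above).

Answer: {a+c, d+e}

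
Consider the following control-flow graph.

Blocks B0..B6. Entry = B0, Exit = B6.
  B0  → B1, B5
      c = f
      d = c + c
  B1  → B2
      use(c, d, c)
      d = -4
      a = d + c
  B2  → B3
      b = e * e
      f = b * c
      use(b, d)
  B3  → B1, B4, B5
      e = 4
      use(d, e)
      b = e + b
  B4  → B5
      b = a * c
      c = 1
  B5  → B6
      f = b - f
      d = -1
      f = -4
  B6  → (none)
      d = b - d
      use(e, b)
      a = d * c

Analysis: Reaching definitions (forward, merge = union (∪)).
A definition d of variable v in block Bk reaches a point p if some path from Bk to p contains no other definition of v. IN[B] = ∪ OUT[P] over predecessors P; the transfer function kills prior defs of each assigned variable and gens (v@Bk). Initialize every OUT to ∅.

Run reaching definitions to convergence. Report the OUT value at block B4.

Fixpoint table:
  B0: | IN={} | OUT={c@B0, d@B0}
  B1: | IN={a@B1, b@B3, c@B0, d@B0, d@B1, e@B3, f@B2} | OUT={a@B1, b@B3, c@B0, d@B1, e@B3, f@B2}
  B2: | IN={a@B1, b@B3, c@B0, d@B1, e@B3, f@B2} | OUT={a@B1, b@B2, c@B0, d@B1, e@B3, f@B2}
  B3: | IN={a@B1, b@B2, c@B0, d@B1, e@B3, f@B2} | OUT={a@B1, b@B3, c@B0, d@B1, e@B3, f@B2}
  B4: | IN={a@B1, b@B3, c@B0, d@B1, e@B3, f@B2} | OUT={a@B1, b@B4, c@B4, d@B1, e@B3, f@B2}
  B5: | IN={a@B1, b@B3, b@B4, c@B0, c@B4, d@B0, d@B1, e@B3, f@B2} | OUT={a@B1, b@B3, b@B4, c@B0, c@B4, d@B5, e@B3, f@B5}
  B6: | IN={a@B1, b@B3, b@B4, c@B0, c@B4, d@B5, e@B3, f@B5} | OUT={a@B6, b@B3, b@B4, c@B0, c@B4, d@B6, e@B3, f@B5}

Merge at B4: IN[B4] = OUT[B3] = {a@B1, b@B3, c@B0, d@B1, e@B3, f@B2}
Applying B4's transfer function to that IN value gives OUT[B4] (row B4 above).

Answer: {a@B1, b@B4, c@B4, d@B1, e@B3, f@B2}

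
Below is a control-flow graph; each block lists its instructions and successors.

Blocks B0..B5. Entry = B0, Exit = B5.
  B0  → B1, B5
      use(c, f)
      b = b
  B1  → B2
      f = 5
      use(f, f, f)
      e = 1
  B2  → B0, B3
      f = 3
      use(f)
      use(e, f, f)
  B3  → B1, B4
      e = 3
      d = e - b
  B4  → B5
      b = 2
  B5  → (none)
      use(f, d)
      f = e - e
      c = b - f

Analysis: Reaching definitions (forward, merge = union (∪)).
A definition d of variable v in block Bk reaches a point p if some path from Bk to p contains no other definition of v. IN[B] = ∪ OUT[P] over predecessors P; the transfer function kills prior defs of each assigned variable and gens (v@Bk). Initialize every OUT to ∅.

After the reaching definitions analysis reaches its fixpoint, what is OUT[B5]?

Answer: {b@B0, b@B4, c@B5, d@B3, e@B1, e@B3, f@B5}

Working:
Converged values:
  B0: | IN={b@B0, d@B3, e@B1, f@B2} | OUT={b@B0, d@B3, e@B1, f@B2}
  B1: | IN={b@B0, d@B3, e@B1, e@B3, f@B2} | OUT={b@B0, d@B3, e@B1, f@B1}
  B2: | IN={b@B0, d@B3, e@B1, f@B1} | OUT={b@B0, d@B3, e@B1, f@B2}
  B3: | IN={b@B0, d@B3, e@B1, f@B2} | OUT={b@B0, d@B3, e@B3, f@B2}
  B4: | IN={b@B0, d@B3, e@B3, f@B2} | OUT={b@B4, d@B3, e@B3, f@B2}
  B5: | IN={b@B0, b@B4, d@B3, e@B1, e@B3, f@B2} | OUT={b@B0, b@B4, c@B5, d@B3, e@B1, e@B3, f@B5}

Merge at B5: IN[B5] = OUT[B0] ⊔ OUT[B4] = {b@B0, b@B4, d@B3, e@B1, e@B3, f@B2}
Applying B5's transfer function to that IN value gives OUT[B5] (row B5 above).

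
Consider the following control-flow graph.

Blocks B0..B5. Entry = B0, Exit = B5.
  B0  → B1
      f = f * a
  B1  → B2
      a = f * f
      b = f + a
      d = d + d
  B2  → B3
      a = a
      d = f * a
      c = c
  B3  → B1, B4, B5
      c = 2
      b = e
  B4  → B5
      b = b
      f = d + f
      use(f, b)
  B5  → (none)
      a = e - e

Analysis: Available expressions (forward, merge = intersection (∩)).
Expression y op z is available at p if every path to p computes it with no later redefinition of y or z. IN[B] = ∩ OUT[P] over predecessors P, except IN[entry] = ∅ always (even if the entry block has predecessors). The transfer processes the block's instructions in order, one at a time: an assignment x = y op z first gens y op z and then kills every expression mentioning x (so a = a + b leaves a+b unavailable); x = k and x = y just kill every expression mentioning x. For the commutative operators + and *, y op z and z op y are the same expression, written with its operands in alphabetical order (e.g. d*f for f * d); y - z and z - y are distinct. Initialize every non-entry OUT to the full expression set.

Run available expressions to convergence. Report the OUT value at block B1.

Per-block solution:
  B0:  IN={}  OUT={}
  B1:  IN={}  OUT={a+f, f*f}
  B2:  IN={a+f, f*f}  OUT={a*f, f*f}
  B3:  IN={a*f, f*f}  OUT={a*f, f*f}
  B4:  IN={a*f, f*f}  OUT={}
  B5:  IN={}  OUT={e-e}

Merge at B1: IN[B1] = OUT[B0] ∩ OUT[B3] = {}
Applying B1's transfer function to that IN value gives OUT[B1] (row B1 above).

Answer: {a+f, f*f}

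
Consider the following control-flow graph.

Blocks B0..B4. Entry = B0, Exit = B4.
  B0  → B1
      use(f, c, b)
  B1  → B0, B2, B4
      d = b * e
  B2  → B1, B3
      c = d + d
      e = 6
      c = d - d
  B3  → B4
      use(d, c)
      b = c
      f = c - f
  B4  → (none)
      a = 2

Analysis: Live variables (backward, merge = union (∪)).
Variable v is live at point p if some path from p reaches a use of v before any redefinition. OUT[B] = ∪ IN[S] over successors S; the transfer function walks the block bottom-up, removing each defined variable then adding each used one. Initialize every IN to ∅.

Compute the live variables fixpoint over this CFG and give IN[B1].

Fixpoint table:
  B0:  IN={b, c, e, f}  OUT={b, c, e, f}
  B1:  IN={b, c, e, f}  OUT={b, c, d, e, f}
  B2:  IN={b, d, f}  OUT={b, c, d, e, f}
  B3:  IN={c, d, f}  OUT={}
  B4:  IN={}  OUT={}

Merge at B1: OUT[B1] = IN[B0] ⊔ IN[B2] ⊔ IN[B4] = {b, c, d, e, f}
Applying B1's transfer function to that OUT value gives IN[B1] (row B1 above).

Answer: {b, c, e, f}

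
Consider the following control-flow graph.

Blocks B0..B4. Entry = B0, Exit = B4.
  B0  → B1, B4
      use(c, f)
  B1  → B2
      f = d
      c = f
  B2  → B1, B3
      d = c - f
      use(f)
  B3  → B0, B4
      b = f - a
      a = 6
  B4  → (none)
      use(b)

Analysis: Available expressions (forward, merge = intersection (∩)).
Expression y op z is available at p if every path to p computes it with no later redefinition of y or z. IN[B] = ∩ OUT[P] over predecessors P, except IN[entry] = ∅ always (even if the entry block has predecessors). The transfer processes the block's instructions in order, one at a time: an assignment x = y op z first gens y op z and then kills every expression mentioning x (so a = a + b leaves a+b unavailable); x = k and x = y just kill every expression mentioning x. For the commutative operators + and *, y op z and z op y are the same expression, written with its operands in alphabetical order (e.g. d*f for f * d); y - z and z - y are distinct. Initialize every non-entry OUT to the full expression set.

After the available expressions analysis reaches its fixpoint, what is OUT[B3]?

Answer: {c-f}

Trace:
Per-block solution:
  B0:   IN={}   OUT={}
  B1:   IN={}   OUT={}
  B2:   IN={}   OUT={c-f}
  B3:   IN={c-f}   OUT={c-f}
  B4:   IN={}   OUT={}

Merge at B3: IN[B3] = OUT[B2] = {c-f}
Applying B3's transfer function to that IN value gives OUT[B3] (row B3 above).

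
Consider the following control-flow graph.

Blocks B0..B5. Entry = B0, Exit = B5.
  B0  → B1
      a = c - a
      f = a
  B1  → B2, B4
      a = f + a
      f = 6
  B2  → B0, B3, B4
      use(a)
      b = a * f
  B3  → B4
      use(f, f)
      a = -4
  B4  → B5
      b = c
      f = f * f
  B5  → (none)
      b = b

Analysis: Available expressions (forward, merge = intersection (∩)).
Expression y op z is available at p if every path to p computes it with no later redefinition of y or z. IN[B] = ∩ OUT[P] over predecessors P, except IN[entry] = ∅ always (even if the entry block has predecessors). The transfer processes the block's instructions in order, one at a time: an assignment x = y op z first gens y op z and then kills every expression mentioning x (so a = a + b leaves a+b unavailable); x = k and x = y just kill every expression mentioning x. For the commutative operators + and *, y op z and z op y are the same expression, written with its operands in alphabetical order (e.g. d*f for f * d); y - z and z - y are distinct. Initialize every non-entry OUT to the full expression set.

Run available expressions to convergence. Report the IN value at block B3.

Answer: {a*f}

Derivation:
Converged values:
  B0: | IN={} | OUT={}
  B1: | IN={} | OUT={}
  B2: | IN={} | OUT={a*f}
  B3: | IN={a*f} | OUT={}
  B4: | IN={} | OUT={}
  B5: | IN={} | OUT={}

Merge at B3: IN[B3] = OUT[B2] = {a*f}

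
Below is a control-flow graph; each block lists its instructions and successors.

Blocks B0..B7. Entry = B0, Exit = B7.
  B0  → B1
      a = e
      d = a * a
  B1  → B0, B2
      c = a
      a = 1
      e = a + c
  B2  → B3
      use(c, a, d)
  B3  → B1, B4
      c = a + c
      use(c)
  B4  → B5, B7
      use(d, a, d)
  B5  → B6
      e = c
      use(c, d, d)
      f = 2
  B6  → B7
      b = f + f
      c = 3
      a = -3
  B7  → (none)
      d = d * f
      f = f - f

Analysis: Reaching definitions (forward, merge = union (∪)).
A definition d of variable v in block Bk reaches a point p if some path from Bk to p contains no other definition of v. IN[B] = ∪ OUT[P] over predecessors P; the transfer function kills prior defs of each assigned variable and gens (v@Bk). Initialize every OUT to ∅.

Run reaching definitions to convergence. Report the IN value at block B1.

Answer: {a@B0, a@B1, c@B1, c@B3, d@B0, e@B1}

Working:
Converged values:
  B0: | IN={a@B1, c@B1, d@B0, e@B1} | OUT={a@B0, c@B1, d@B0, e@B1}
  B1: | IN={a@B0, a@B1, c@B1, c@B3, d@B0, e@B1} | OUT={a@B1, c@B1, d@B0, e@B1}
  B2: | IN={a@B1, c@B1, d@B0, e@B1} | OUT={a@B1, c@B1, d@B0, e@B1}
  B3: | IN={a@B1, c@B1, d@B0, e@B1} | OUT={a@B1, c@B3, d@B0, e@B1}
  B4: | IN={a@B1, c@B3, d@B0, e@B1} | OUT={a@B1, c@B3, d@B0, e@B1}
  B5: | IN={a@B1, c@B3, d@B0, e@B1} | OUT={a@B1, c@B3, d@B0, e@B5, f@B5}
  B6: | IN={a@B1, c@B3, d@B0, e@B5, f@B5} | OUT={a@B6, b@B6, c@B6, d@B0, e@B5, f@B5}
  B7: | IN={a@B1, a@B6, b@B6, c@B3, c@B6, d@B0, e@B1, e@B5, f@B5} | OUT={a@B1, a@B6, b@B6, c@B3, c@B6, d@B7, e@B1, e@B5, f@B7}

Merge at B1: IN[B1] = OUT[B0] ⊔ OUT[B3] = {a@B0, a@B1, c@B1, c@B3, d@B0, e@B1}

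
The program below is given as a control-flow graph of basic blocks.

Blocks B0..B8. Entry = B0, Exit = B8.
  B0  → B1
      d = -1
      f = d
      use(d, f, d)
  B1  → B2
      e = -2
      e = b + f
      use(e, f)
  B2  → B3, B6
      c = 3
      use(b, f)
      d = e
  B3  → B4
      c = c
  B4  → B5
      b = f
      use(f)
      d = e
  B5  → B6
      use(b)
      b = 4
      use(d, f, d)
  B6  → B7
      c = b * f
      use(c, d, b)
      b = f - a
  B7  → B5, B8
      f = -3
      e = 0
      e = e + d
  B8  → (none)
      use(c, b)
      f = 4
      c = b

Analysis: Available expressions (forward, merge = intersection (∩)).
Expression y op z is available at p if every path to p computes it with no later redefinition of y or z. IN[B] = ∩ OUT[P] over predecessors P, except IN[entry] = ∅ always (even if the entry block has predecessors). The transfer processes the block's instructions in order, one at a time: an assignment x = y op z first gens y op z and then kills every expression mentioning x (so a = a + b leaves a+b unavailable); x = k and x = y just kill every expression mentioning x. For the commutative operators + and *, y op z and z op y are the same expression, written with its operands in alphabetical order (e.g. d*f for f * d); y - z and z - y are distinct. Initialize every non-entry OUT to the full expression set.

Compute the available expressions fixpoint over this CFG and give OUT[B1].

Fixpoint table:
  B0: | IN={} | OUT={}
  B1: | IN={} | OUT={b+f}
  B2: | IN={b+f} | OUT={b+f}
  B3: | IN={b+f} | OUT={b+f}
  B4: | IN={b+f} | OUT={}
  B5: | IN={} | OUT={}
  B6: | IN={} | OUT={f-a}
  B7: | IN={f-a} | OUT={}
  B8: | IN={} | OUT={}

Merge at B1: IN[B1] = OUT[B0] = {}
Applying B1's transfer function to that IN value gives OUT[B1] (row B1 above).

Answer: {b+f}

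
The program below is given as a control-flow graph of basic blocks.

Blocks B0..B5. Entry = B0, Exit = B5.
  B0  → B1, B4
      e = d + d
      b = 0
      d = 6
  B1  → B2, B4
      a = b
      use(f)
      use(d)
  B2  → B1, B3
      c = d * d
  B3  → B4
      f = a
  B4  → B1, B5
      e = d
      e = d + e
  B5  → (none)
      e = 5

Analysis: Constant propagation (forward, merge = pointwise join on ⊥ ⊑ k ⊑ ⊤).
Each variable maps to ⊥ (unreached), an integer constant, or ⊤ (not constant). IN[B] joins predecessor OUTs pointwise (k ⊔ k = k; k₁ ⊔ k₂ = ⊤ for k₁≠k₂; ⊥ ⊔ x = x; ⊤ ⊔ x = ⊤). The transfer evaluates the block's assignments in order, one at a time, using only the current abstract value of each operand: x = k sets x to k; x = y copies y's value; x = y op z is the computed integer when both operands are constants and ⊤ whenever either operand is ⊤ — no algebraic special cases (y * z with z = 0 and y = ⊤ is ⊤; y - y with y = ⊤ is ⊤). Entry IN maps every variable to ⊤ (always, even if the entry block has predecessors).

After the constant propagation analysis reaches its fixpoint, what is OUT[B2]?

Answer: {a: 0, b: 0, c: 36, d: 6, e: ⊤, f: ⊤}

Derivation:
Fixpoint table:
  B0:   IN=(all ⊤)   OUT={b:0, d:6; rest ⊤}
  B1:   IN={b:0, d:6; rest ⊤}   OUT={a:0, b:0, d:6; rest ⊤}
  B2:   IN={a:0, b:0, d:6; rest ⊤}   OUT={a:0, b:0, c:36, d:6; rest ⊤}
  B3:   IN={a:0, b:0, c:36, d:6; rest ⊤}   OUT={a:0, b:0, c:36, d:6, f:0; rest ⊤}
  B4:   IN={b:0, d:6; rest ⊤}   OUT={b:0, d:6, e:12; rest ⊤}
  B5:   IN={b:0, d:6, e:12; rest ⊤}   OUT={b:0, d:6, e:5; rest ⊤}

Merge at B2: IN[B2] = OUT[B1] = {a: 0, b: 0, c: ⊤, d: 6, e: ⊤, f: ⊤}
Applying B2's transfer function to that IN value gives OUT[B2] (row B2 above).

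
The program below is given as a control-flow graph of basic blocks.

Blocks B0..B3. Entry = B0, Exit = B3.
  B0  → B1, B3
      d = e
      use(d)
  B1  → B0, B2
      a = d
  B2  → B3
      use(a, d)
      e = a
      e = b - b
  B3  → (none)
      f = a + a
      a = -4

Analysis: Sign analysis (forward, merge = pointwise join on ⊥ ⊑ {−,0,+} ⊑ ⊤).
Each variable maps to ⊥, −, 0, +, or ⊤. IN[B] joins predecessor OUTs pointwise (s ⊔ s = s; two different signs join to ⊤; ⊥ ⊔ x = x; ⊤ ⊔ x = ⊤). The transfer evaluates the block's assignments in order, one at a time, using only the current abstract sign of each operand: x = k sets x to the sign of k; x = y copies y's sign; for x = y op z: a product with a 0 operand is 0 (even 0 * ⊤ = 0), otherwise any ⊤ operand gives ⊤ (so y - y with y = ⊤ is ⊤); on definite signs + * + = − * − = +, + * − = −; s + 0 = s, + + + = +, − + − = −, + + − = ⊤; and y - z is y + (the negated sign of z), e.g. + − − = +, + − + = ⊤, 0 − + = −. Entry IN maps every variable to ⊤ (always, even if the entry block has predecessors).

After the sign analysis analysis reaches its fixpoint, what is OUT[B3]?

Answer: {a: -, b: ⊤, c: ⊤, d: ⊤, e: ⊤, f: ⊤}

Working:
Converged values:
  B0:  IN=(all ⊤)  OUT=(all ⊤)
  B1:  IN=(all ⊤)  OUT=(all ⊤)
  B2:  IN=(all ⊤)  OUT=(all ⊤)
  B3:  IN=(all ⊤)  OUT={a:-; rest ⊤}

Merge at B3: IN[B3] = OUT[B0] ⊔ OUT[B2] = {a: ⊤, b: ⊤, c: ⊤, d: ⊤, e: ⊤, f: ⊤}
Applying B3's transfer function to that IN value gives OUT[B3] (row B3 above).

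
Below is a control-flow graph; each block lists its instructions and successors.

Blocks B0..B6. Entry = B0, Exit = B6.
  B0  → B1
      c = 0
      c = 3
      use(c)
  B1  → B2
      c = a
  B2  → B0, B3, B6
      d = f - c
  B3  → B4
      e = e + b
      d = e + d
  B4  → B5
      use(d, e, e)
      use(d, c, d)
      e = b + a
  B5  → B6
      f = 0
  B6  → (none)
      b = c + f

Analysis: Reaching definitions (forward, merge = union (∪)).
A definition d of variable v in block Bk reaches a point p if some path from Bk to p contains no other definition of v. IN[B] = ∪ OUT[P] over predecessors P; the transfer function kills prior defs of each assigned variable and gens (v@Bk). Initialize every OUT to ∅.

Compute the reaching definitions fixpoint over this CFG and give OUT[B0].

Answer: {c@B0, d@B2}

Working:
Converged values:
  B0:  IN={c@B1, d@B2}  OUT={c@B0, d@B2}
  B1:  IN={c@B0, d@B2}  OUT={c@B1, d@B2}
  B2:  IN={c@B1, d@B2}  OUT={c@B1, d@B2}
  B3:  IN={c@B1, d@B2}  OUT={c@B1, d@B3, e@B3}
  B4:  IN={c@B1, d@B3, e@B3}  OUT={c@B1, d@B3, e@B4}
  B5:  IN={c@B1, d@B3, e@B4}  OUT={c@B1, d@B3, e@B4, f@B5}
  B6:  IN={c@B1, d@B2, d@B3, e@B4, f@B5}  OUT={b@B6, c@B1, d@B2, d@B3, e@B4, f@B5}

Merge at B0 (entry node, so the boundary value {} is joined with the incoming edge(s)): IN[B0] = {} ⊔ OUT[B2] = {c@B1, d@B2}
Applying B0's transfer function to that IN value gives OUT[B0] (row B0 above).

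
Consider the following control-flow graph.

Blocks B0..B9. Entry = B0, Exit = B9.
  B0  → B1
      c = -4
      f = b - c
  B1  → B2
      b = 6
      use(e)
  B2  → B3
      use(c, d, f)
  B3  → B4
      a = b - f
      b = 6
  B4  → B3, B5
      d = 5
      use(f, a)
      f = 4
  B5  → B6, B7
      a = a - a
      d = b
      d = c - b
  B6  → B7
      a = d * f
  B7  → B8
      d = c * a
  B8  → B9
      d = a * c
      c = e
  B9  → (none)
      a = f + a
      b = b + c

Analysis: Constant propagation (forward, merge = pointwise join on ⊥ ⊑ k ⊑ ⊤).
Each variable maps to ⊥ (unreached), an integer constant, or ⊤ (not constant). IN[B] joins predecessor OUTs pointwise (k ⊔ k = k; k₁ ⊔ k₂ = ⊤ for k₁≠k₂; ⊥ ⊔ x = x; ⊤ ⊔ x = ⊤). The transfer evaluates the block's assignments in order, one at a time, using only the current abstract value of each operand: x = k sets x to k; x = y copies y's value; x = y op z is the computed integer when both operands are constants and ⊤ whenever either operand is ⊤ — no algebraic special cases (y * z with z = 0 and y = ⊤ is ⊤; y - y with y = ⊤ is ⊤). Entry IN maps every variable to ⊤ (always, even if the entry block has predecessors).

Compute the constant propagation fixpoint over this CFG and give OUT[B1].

Converged values:
  B0:   IN=(all ⊤)   OUT={c:-4; rest ⊤}
  B1:   IN={c:-4; rest ⊤}   OUT={b:6, c:-4; rest ⊤}
  B2:   IN={b:6, c:-4; rest ⊤}   OUT={b:6, c:-4; rest ⊤}
  B3:   IN={b:6, c:-4; rest ⊤}   OUT={b:6, c:-4; rest ⊤}
  B4:   IN={b:6, c:-4; rest ⊤}   OUT={b:6, c:-4, d:5, f:4; rest ⊤}
  B5:   IN={b:6, c:-4, d:5, f:4; rest ⊤}   OUT={b:6, c:-4, d:-10, f:4; rest ⊤}
  B6:   IN={b:6, c:-4, d:-10, f:4; rest ⊤}   OUT={a:-40, b:6, c:-4, d:-10, f:4; rest ⊤}
  B7:   IN={b:6, c:-4, d:-10, f:4; rest ⊤}   OUT={b:6, c:-4, f:4; rest ⊤}
  B8:   IN={b:6, c:-4, f:4; rest ⊤}   OUT={b:6, f:4; rest ⊤}
  B9:   IN={b:6, f:4; rest ⊤}   OUT={f:4; rest ⊤}

Merge at B1: IN[B1] = OUT[B0] = {a: ⊤, b: ⊤, c: -4, d: ⊤, e: ⊤, f: ⊤}
Applying B1's transfer function to that IN value gives OUT[B1] (row B1 above).

Answer: {a: ⊤, b: 6, c: -4, d: ⊤, e: ⊤, f: ⊤}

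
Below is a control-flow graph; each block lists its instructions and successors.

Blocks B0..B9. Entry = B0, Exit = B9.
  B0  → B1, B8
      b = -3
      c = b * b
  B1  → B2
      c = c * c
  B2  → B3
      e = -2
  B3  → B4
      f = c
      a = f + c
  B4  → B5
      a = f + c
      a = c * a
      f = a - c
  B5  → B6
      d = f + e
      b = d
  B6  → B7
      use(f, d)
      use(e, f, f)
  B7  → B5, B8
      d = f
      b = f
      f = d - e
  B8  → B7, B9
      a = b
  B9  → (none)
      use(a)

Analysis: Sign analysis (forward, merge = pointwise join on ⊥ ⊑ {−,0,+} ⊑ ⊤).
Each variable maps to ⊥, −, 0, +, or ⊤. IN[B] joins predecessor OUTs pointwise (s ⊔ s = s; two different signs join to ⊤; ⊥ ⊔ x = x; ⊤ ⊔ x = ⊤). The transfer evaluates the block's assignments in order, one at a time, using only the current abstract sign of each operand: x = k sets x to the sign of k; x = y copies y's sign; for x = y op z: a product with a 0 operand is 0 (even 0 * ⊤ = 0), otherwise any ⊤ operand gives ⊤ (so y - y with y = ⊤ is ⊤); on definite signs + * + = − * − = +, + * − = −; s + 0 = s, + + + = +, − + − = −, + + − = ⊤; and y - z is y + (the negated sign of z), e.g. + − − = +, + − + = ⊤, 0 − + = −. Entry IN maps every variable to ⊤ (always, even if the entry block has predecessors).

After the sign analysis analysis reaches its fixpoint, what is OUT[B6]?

Answer: {a: ⊤, b: ⊤, c: +, d: ⊤, e: ⊤, f: ⊤}

Trace:
Converged values:
  B0: | IN=(all ⊤) | OUT={b:-, c:+; rest ⊤}
  B1: | IN={b:-, c:+; rest ⊤} | OUT={b:-, c:+; rest ⊤}
  B2: | IN={b:-, c:+; rest ⊤} | OUT={b:-, c:+, e:-; rest ⊤}
  B3: | IN={b:-, c:+, e:-; rest ⊤} | OUT={a:+, b:-, c:+, e:-, f:+; rest ⊤}
  B4: | IN={a:+, b:-, c:+, e:-, f:+; rest ⊤} | OUT={a:+, b:-, c:+, e:-; rest ⊤}
  B5: | IN={c:+; rest ⊤} | OUT={c:+; rest ⊤}
  B6: | IN={c:+; rest ⊤} | OUT={c:+; rest ⊤}
  B7: | IN={c:+; rest ⊤} | OUT={c:+; rest ⊤}
  B8: | IN={c:+; rest ⊤} | OUT={c:+; rest ⊤}
  B9: | IN={c:+; rest ⊤} | OUT={c:+; rest ⊤}

Merge at B6: IN[B6] = OUT[B5] = {a: ⊤, b: ⊤, c: +, d: ⊤, e: ⊤, f: ⊤}
Applying B6's transfer function to that IN value gives OUT[B6] (row B6 above).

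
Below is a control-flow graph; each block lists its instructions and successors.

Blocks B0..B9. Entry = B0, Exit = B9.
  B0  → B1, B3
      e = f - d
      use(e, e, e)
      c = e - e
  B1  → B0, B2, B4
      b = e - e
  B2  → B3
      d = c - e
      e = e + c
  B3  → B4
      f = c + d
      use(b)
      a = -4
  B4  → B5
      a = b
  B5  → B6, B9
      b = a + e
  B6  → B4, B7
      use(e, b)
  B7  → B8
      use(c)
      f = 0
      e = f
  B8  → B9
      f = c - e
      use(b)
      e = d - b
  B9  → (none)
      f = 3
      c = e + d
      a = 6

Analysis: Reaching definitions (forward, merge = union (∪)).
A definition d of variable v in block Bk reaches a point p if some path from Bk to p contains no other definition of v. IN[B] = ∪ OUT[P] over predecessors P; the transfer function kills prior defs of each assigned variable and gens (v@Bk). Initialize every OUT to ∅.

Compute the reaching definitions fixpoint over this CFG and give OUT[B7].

Per-block solution:
  B0: | IN={b@B1, c@B0, e@B0} | OUT={b@B1, c@B0, e@B0}
  B1: | IN={b@B1, c@B0, e@B0} | OUT={b@B1, c@B0, e@B0}
  B2: | IN={b@B1, c@B0, e@B0} | OUT={b@B1, c@B0, d@B2, e@B2}
  B3: | IN={b@B1, c@B0, d@B2, e@B0, e@B2} | OUT={a@B3, b@B1, c@B0, d@B2, e@B0, e@B2, f@B3}
  B4: | IN={a@B3, a@B4, b@B1, b@B5, c@B0, d@B2, e@B0, e@B2, f@B3} | OUT={a@B4, b@B1, b@B5, c@B0, d@B2, e@B0, e@B2, f@B3}
  B5: | IN={a@B4, b@B1, b@B5, c@B0, d@B2, e@B0, e@B2, f@B3} | OUT={a@B4, b@B5, c@B0, d@B2, e@B0, e@B2, f@B3}
  B6: | IN={a@B4, b@B5, c@B0, d@B2, e@B0, e@B2, f@B3} | OUT={a@B4, b@B5, c@B0, d@B2, e@B0, e@B2, f@B3}
  B7: | IN={a@B4, b@B5, c@B0, d@B2, e@B0, e@B2, f@B3} | OUT={a@B4, b@B5, c@B0, d@B2, e@B7, f@B7}
  B8: | IN={a@B4, b@B5, c@B0, d@B2, e@B7, f@B7} | OUT={a@B4, b@B5, c@B0, d@B2, e@B8, f@B8}
  B9: | IN={a@B4, b@B5, c@B0, d@B2, e@B0, e@B2, e@B8, f@B3, f@B8} | OUT={a@B9, b@B5, c@B9, d@B2, e@B0, e@B2, e@B8, f@B9}

Merge at B7: IN[B7] = OUT[B6] = {a@B4, b@B5, c@B0, d@B2, e@B0, e@B2, f@B3}
Applying B7's transfer function to that IN value gives OUT[B7] (row B7 above).

Answer: {a@B4, b@B5, c@B0, d@B2, e@B7, f@B7}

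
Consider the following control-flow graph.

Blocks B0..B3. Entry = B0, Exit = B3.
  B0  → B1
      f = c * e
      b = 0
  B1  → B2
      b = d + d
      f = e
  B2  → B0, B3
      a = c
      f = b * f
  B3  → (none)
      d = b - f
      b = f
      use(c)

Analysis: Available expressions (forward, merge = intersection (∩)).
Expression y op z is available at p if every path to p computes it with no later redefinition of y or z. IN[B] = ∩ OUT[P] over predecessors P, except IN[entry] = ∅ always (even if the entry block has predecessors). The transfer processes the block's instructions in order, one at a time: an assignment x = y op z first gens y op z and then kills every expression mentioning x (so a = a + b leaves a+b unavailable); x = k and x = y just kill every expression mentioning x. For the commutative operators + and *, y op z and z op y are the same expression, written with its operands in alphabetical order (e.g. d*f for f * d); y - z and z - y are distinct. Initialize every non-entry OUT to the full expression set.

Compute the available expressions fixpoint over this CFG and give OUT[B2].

Converged values:
  B0:   IN={}   OUT={c*e}
  B1:   IN={c*e}   OUT={c*e, d+d}
  B2:   IN={c*e, d+d}   OUT={c*e, d+d}
  B3:   IN={c*e, d+d}   OUT={c*e}

Merge at B2: IN[B2] = OUT[B1] = {c*e, d+d}
Applying B2's transfer function to that IN value gives OUT[B2] (row B2 above).

Answer: {c*e, d+d}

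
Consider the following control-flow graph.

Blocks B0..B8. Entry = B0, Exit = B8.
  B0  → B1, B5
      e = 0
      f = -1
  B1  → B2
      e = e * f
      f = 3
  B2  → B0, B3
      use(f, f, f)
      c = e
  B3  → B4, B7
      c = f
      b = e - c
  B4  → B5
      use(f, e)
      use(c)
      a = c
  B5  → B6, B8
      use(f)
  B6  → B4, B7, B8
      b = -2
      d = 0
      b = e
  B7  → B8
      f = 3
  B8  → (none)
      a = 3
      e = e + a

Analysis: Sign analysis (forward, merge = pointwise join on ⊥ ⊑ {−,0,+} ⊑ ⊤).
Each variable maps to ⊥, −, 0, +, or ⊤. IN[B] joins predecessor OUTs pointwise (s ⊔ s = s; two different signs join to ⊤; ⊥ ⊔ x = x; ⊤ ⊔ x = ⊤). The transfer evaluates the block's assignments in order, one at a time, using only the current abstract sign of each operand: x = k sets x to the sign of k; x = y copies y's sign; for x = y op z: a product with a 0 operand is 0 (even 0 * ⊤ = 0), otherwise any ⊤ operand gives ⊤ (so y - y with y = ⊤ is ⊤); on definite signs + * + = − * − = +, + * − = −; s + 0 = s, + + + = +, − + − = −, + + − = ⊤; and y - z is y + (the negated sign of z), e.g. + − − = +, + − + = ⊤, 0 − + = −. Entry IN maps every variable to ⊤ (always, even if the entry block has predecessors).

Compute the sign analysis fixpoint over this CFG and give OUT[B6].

Fixpoint table:
  B0:   IN=(all ⊤)   OUT={e:0, f:-; rest ⊤}
  B1:   IN={e:0, f:-; rest ⊤}   OUT={e:0, f:+; rest ⊤}
  B2:   IN={e:0, f:+; rest ⊤}   OUT={c:0, e:0, f:+; rest ⊤}
  B3:   IN={c:0, e:0, f:+; rest ⊤}   OUT={b:-, c:+, e:0, f:+; rest ⊤}
  B4:   IN={e:0; rest ⊤}   OUT={e:0; rest ⊤}
  B5:   IN={e:0; rest ⊤}   OUT={e:0; rest ⊤}
  B6:   IN={e:0; rest ⊤}   OUT={b:0, d:0, e:0; rest ⊤}
  B7:   IN={e:0; rest ⊤}   OUT={e:0, f:+; rest ⊤}
  B8:   IN={e:0; rest ⊤}   OUT={a:+, e:+; rest ⊤}

Merge at B6: IN[B6] = OUT[B5] = {a: ⊤, b: ⊤, c: ⊤, d: ⊤, e: 0, f: ⊤}
Applying B6's transfer function to that IN value gives OUT[B6] (row B6 above).

Answer: {a: ⊤, b: 0, c: ⊤, d: 0, e: 0, f: ⊤}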